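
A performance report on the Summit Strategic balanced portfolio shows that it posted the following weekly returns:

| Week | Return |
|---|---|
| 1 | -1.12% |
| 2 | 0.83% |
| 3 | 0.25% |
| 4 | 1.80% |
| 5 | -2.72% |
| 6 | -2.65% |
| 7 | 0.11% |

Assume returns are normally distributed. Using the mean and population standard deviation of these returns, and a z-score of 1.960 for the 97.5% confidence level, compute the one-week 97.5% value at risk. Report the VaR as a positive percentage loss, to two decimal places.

3.64

r̄ = (-1.12 + 0.83 + 0.25 + 1.8 − 2.72 − 2.65 + 0.11) / 7 = -3.500 / 7 = -0.5000%
Population σ = √[Σ(r − r̄)² / 7] = √[17.9288 / 7] = √2.5613 = 1.6004%
VaR = −(r̄ − z·σ) = −(-0.5000 − 1.960 × 1.6004) = −(-3.6368) = 3.6368%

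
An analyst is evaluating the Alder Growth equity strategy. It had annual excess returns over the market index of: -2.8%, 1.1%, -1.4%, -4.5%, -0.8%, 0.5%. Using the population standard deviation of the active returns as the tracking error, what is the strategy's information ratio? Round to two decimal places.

r̄ = (-2.8 + 1.1 − 1.4 − 4.5 − 0.8 + 0.5) / 6 = -7.90 / 6 = -1.3167%
Σ(r − r̄)² = (-2.8 − (-1.3167))² + (1.1 − (-1.3167))² + (-1.4 − (-1.3167))² + … = 21.7483
σ = √[21.7483 / 6] = 1.9039%
IR = r̄ / tracking error = -1.3167 / 1.9039 = -0.6916

-0.69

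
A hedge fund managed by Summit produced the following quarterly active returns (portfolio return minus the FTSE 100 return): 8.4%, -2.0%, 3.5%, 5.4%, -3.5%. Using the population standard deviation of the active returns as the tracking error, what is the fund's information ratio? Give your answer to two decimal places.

0.53

μ = (8.4 − 2 + 3.5 + 5.4 − 3.5) / 5 = 11.80 / 5 = 2.3600%
Σ(r − μ)² = (8.4 − 2.3600)² + (-2 − 2.3600)² + … = 100.3720
population σ = √(100.3720 / 5) = √20.0744 = 4.4804%
IR = μ / tracking error = 2.3600 / 4.4804 = 0.5267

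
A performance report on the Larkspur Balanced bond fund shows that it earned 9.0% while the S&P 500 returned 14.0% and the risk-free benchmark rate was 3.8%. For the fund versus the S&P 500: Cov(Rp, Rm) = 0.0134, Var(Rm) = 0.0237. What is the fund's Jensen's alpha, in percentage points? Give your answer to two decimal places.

-0.57

β = Cov / Var = 0.0134 / 0.0237 = 0.5654
E[R] = Rf + β(Rm − Rf) = 3.8% + 0.5654 × (14.0% − 3.8%) = 9.5671%
α = Rp − E[R] = 9.0% − 9.5671% = -0.5671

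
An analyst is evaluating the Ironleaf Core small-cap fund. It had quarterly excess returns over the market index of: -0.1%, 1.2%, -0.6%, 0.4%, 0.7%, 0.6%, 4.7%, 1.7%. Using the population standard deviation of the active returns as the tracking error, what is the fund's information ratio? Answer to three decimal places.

0.706

r̄ = (-0.1 + 1.2 − 0.6 + 0.4 + 0.7 + 0.6 + 4.7 + 1.7) / 8 = 8.60 / 8 = 1.0750%
Σ(r − r̄)² = (-0.1 − 1.0750)² + (1.2 − 1.0750)² + … = 18.5550
σ = √[18.5550 / 8] = 1.5229%
IR = r̄ / tracking error = 1.0750 / 1.5229 = 0.7059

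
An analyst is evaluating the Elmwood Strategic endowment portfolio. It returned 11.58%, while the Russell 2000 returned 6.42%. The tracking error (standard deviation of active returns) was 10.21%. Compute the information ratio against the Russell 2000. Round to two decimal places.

0.51

IR = (Rp − Rb) / TE = (11.58% − 6.42%) / 10.21% = 5.16% / 10.21% = 0.5054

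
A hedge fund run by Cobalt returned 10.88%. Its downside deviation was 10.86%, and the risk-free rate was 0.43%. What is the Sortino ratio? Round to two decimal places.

0.96

Sortino = (Rp − Rf) / σd = (10.88% − 0.43%) / 10.86% = 10.45% / 10.86% = 0.9622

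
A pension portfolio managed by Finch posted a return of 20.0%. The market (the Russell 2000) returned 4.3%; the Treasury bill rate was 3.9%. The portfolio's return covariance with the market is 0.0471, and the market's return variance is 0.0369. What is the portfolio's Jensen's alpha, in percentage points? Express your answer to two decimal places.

15.59

β = Cov / Var = 0.0471 / 0.0369 = 1.2764
E[R] = Rf + β(Rm − Rf) = 3.9% + 1.2764 × (4.3% − 3.9%) = 4.4106%
α = Rp − E[R] = 20.0% − 4.4106% = 15.5894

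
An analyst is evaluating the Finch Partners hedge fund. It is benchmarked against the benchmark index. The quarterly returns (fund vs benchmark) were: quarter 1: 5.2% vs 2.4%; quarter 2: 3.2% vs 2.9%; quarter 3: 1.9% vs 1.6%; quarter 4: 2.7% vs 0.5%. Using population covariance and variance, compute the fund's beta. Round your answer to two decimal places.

r̄p = 3.2500%,  r̄m = 1.8500%
Cov = Σ(rp − r̄p)(rm − r̄m) / 4 = 0.5250
Var(rm) = Σ(rm − r̄m)² / 4 = 0.8225
β = Cov / Var = 0.5250 / 0.8225 = 0.6383

0.64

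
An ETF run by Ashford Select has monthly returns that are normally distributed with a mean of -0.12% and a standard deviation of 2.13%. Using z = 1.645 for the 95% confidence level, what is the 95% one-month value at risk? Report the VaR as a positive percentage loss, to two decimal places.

VaR (as % loss) = −(μ − z·σ) = −(-0.12% − 1.645 × 2.13%) = −(-3.62385%) = 3.62385%

3.62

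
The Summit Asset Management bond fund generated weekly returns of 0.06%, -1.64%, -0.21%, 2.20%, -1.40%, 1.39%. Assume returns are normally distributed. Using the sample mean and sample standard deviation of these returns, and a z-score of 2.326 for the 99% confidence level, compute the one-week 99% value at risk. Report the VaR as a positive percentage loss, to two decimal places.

μ = (0.06 − 1.64 − 0.21 + 2.2 − 1.4 + 1.39) / 6 = 0.0667%
Σ(r − μ)² = (0.06 − 0.0667)² + (-1.64 − 0.0667)² + (-0.21 − 0.0667)² + … = 11.4427
sample σ = √(11.4427 / 5) = √2.2885 = 1.5128%
VaR = −(μ − z·σ) = −(0.0667 − 2.326 × 1.5128) = −(-3.4521) = 3.4521%

3.45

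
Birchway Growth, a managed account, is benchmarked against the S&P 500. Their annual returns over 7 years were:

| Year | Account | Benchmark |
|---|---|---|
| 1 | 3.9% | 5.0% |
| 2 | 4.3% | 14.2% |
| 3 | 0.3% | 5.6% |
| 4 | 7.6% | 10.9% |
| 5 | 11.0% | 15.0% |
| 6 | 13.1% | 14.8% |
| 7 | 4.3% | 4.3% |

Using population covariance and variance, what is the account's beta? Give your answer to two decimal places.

0.69

r̄p = 6.3571%,  r̄m = 9.9714%
Cov = Σ(rp − r̄p)(rm − r̄m) / 7 = 14.1031
Var(rm) = Σ(rm − r̄m)² / 7 = 20.4763
β = Cov / Var = 14.1031 / 20.4763 = 0.6888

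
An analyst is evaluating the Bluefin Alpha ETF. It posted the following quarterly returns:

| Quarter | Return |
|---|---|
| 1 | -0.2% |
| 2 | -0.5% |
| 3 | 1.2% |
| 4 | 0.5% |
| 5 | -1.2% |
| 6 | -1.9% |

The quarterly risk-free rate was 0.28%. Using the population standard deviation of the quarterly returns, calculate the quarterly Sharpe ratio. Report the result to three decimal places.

Mean return μ = -2.10 / 6 = -0.3500%
Σ(r − μ)² = (-0.2 − (-0.3500))² + (-0.5 − (-0.3500))² + (1.2 − (-0.3500))² + … = 6.2950
σ = √[6.2950 / 6] = 1.0243%
Sharpe = (μ − rf) / σ = (-0.3500 − 0.28) / 1.0243 = -0.6300 / 1.0243 = -0.6151

-0.615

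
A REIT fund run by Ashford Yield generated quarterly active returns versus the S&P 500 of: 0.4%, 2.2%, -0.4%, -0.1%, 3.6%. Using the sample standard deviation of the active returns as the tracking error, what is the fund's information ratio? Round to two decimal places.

Mean return r̄ = 5.70 / 5 = 1.1400%
Sample σ = √[Σ(r − r̄)² / 4] = √[11.6320 / 4] = √2.9080 = 1.7053%
IR = r̄ / tracking error = 1.1400 / 1.7053 = 0.6685

0.67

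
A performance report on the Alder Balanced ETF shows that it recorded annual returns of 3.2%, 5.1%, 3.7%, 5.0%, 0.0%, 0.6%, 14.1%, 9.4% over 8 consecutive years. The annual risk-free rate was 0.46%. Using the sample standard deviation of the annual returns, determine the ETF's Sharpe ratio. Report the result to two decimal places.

1.01

r̄ = (3.2 + 5.1 + 3.7 + 5 + 0 + 0.6 + 14.1 + 9.4) / 8 = 41.10 / 8 = 5.1375%
Σ(r − r̄)² = 151.3188; sample σ = √(151.3188/7) = 4.6494%
Sharpe = (r̄ − rf) / σ = (5.1375 − 0.46) / 4.6494 = 4.6775 / 4.6494 = 1.0060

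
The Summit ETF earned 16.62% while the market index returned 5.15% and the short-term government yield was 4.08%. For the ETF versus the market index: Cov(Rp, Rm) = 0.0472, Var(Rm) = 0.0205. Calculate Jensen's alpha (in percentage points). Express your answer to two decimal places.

β = Cov / Var = 0.0472 / 0.0205 = 2.3024
E[R] = Rf + β(Rm − Rf) = 4.08% + 2.3024 × (5.15% − 4.08%) = 6.5436%
α = Rp − E[R] = 16.62% − 6.5436% = 10.0764

10.08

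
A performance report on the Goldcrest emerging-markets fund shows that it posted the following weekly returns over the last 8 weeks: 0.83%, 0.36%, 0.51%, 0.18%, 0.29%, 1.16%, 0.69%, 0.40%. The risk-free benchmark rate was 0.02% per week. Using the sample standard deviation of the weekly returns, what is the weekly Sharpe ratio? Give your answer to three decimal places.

μ = (0.83 + 0.36 + 0.51 + 0.18 + 0.29 + 1.16 + 0.69 + 0.4) / 8 = 0.5525%
Σ(r − μ)² = 0.7348; sample σ = √(0.7348/7) = 0.3240%
Sharpe = (μ − rf) / σ = (0.5525 − 0.02) / 0.3240 = 0.5325 / 0.3240 = 1.6435

1.644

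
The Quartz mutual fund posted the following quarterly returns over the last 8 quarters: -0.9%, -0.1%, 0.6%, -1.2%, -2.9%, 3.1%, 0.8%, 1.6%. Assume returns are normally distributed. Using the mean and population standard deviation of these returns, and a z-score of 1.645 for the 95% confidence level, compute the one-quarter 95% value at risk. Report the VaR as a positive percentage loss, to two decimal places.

2.71

μ = (-0.9 − 0.1 + 0.6 − 1.2 − 2.9 + 3.1 + 0.8 + 1.6) / 8 = 1.00 / 8 = 0.1250%
Σ(r − μ)² = (-0.9 − 0.1250)² + (-0.1 − 0.1250)² + (0.6 − 0.1250)² + … = 23.7150
σ = √[23.7150 / 8] = 1.7217%
VaR = −(μ − z·σ) = −(0.1250 − 1.645 × 1.7217) = −(-2.7072) = 2.7072%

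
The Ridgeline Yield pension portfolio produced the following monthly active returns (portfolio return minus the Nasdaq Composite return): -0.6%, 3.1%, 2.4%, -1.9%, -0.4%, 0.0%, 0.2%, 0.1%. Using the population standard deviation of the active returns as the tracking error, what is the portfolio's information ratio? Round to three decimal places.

0.238

μ = (-0.6 + 3.1 + 2.4 − 1.9 − 0.4 + 0 + 0.2 + 0.1) / 8 = 2.90 / 8 = 0.3625%
Population σ = √[Σ(r − μ)² / 8] = √[18.4988 / 8] = √2.3124 = 1.5207%
IR = μ / tracking error = 0.3625 / 1.5207 = 0.2384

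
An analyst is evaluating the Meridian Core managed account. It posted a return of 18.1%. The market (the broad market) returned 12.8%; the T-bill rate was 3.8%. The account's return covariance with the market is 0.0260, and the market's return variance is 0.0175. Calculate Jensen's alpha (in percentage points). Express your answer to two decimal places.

β = Cov / Var = 0.0260 / 0.0175 = 1.4857
E[R] = Rf + β(Rm − Rf) = 3.8% + 1.4857 × (12.8% − 3.8%) = 17.1713%
α = Rp − E[R] = 18.1% − 17.1713% = 0.9287

0.93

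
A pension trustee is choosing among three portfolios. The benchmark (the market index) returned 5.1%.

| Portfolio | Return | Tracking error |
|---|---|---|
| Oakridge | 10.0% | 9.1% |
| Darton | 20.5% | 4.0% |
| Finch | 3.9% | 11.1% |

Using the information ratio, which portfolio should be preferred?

Darton

Oakridge: IR = (10.0% − 5.1%) / 9.1% = 0.538
Darton: IR = (20.5% − 5.1%) / 4.0% = 3.850
Finch: IR = (3.9% − 5.1%) / 11.1% = -0.108
Highest: Darton (3.850).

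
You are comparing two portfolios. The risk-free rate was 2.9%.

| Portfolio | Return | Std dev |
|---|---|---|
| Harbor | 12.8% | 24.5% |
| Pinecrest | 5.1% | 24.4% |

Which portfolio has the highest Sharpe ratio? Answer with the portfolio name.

Harbor: Sharpe ratio = (12.8% − 2.9%) / 24.5% = 0.404
Pinecrest: Sharpe ratio = (5.1% − 2.9%) / 24.4% = 0.090
Highest: Harbor (0.404).

Harbor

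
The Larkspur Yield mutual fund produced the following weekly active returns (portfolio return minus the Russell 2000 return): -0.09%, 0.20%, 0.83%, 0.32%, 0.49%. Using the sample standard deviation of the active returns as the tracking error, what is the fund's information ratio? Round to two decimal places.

μ = (-0.09 + 0.2 + 0.83 + 0.32 + 0.49) / 5 = 1.750 / 5 = 0.3500%
Sample σ = √[Σ(r − μ)² / 4] = √[0.4670 / 4] = √0.1168 = 0.3418%
IR = μ / tracking error = 0.3500 / 0.3418 = 1.0240

1.02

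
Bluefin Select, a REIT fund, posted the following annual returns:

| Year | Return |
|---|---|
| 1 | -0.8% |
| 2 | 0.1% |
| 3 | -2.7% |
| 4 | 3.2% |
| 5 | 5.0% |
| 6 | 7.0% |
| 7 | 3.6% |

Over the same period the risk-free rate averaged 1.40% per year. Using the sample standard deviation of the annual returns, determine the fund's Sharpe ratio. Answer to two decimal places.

Mean return r̄ = 15.40 / 7 = 2.2000%
Σ(r − r̄)² = (-0.8 − 2.2000)² + (0.1 − 2.2000)² + (-2.7 − 2.2000)² + … = 71.2600
σ = √[71.2600 / 6] = 3.4463%
Sharpe = (r̄ − rf) / σ = (2.2000 − 1.4) / 3.4463 = 0.8000 / 3.4463 = 0.2321

0.23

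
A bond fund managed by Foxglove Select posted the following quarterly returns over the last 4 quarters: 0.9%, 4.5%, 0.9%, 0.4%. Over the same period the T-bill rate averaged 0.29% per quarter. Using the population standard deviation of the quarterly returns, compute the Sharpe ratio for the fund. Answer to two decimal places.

μ = (0.9 + 4.5 + 0.9 + 0.4) / 4 = 6.70 / 4 = 1.6750%
Σ(r − μ)² = 10.8075; population σ = √(10.8075/4) = 1.6437%
Sharpe = (μ − rf) / σ = (1.6750 − 0.29) / 1.6437 = 1.3850 / 1.6437 = 0.8426

0.84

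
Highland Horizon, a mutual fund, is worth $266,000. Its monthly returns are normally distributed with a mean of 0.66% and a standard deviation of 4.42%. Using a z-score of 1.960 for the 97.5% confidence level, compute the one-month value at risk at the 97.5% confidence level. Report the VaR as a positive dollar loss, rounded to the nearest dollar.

$21,289

Return at the 97.5% tail: μ − z·σ = 0.66% − 1.960 × 4.42% = 0.66 − 8.6632 = -8.0032%
VaR = −(-8.0032%) × $266,000 = 8.0032% × $266,000 = $21,289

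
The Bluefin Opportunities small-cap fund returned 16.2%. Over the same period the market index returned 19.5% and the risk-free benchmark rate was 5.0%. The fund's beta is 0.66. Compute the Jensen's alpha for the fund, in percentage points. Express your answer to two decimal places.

CAPM expected return = Rf + β(Rm − Rf) = 5.0% + 0.66 × (19.5% − 5.0%) = 5 + 0.66 × 14.50 = 14.5700%
Jensen's α = Rp − E[R] = 16.2% − 14.5700% = 1.6300

1.63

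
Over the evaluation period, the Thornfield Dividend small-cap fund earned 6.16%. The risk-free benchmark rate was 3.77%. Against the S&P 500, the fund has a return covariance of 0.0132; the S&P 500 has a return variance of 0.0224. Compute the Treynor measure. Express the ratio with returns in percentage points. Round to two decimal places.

4.06

β = Cov / Var = 0.0132 / 0.0224 = 0.5893
Treynor = (Rp − Rf) / β = (6.16% − 3.77%) / 0.5893 = 2.39 / 0.5893 = 4.0557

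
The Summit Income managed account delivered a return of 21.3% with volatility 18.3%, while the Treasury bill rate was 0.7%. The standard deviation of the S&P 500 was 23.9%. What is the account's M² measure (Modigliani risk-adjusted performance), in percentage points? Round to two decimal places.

27.60

Sharpe = (Rp − Rf) / σp = (21.3% − 0.7%) / 18.3% = 1.1257
M² = Rf + Sharpe × σm = 0.7% + 1.1257 × 23.9% = 27.6042%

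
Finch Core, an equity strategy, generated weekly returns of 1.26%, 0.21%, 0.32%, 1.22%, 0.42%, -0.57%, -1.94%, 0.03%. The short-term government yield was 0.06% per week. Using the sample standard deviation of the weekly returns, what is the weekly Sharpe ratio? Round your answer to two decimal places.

μ = (1.26 + 0.21 + 0.32 + 1.22 + 0.42 − 0.57 − 1.94 + 0.03) / 8 = 0.1188%
Σ(r − μ)² = (1.26 − 0.1188)² + (0.21 − 0.1188)² + (0.32 − 0.1188)² + … = 7.3755
sample σ = √(7.3755 / 7) = √1.0536 = 1.0265%
Sharpe = (μ − rf) / σ = (0.1188 − 0.06) / 1.0265 = 0.0588 / 1.0265 = 0.0573

0.06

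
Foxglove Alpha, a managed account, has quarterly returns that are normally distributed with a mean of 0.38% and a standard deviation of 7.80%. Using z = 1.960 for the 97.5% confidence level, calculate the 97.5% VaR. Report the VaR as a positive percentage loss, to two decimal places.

14.91

VaR (as % loss) = −(μ − z·σ) = −(0.38% − 1.960 × 7.80%) = −(-14.9080%) = 14.9080%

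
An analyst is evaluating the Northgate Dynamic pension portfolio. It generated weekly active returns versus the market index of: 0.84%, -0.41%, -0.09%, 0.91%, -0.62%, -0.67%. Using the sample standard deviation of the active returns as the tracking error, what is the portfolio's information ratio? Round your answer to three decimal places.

-0.009

Mean return r̄ = -0.040 / 6 = -0.0067%
Sample std dev = √[2.5429 / 5] = 0.7131%
IR = r̄ / tracking error = -0.0067 / 0.7131 = -0.0094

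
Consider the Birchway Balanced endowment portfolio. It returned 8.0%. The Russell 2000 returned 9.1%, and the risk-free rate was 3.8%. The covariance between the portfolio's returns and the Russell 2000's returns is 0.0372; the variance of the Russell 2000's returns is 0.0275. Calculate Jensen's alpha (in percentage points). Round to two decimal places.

-2.97

β = Cov / Var = 0.0372 / 0.0275 = 1.3527
E[R] = Rf + β(Rm − Rf) = 3.8% + 1.3527 × (9.1% − 3.8%) = 10.9693%
α = Rp − E[R] = 8.0% − 10.9693% = -2.9693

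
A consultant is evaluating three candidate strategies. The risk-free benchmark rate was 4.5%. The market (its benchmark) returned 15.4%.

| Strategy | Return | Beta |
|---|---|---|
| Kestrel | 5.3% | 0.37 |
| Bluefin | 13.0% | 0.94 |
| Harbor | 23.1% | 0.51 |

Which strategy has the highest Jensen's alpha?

Kestrel: α = 5.3% − [4.5% + 0.37 × (15.4% − 4.5%)] = -3.233
Bluefin: α = 13.0% − [4.5% + 0.94 × (15.4% − 4.5%)] = -1.746
Harbor: α = 23.1% − [4.5% + 0.51 × (15.4% − 4.5%)] = 13.041
Highest: Harbor (13.041).

Harbor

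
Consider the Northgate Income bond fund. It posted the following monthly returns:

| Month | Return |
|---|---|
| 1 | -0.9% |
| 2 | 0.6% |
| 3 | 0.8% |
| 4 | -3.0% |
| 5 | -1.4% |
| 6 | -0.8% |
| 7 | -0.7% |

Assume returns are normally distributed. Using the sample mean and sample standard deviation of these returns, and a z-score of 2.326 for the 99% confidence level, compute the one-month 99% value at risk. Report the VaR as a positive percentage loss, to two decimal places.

r̄ = (-0.9 + 0.6 + 0.8 − 3 − 1.4 − 0.8 − 0.7) / 7 = -0.7714%
Σ(r − r̄)² = 9.7343; sample σ = √(9.7343/6) = 1.2737%
VaR = −(r̄ − z·σ) = −(-0.7714 − 2.326 × 1.2737) = −(-3.7340) = 3.7340%

3.73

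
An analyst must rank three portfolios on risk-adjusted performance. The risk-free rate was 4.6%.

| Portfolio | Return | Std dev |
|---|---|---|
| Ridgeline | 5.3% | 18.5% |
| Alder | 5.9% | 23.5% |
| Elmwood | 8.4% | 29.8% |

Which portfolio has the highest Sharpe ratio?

Elmwood

Ridgeline: Sharpe ratio = (5.3% − 4.6%) / 18.5% = 0.038
Alder: Sharpe ratio = (5.9% − 4.6%) / 23.5% = 0.055
Elmwood: Sharpe ratio = (8.4% − 4.6%) / 29.8% = 0.128
Highest: Elmwood (0.128).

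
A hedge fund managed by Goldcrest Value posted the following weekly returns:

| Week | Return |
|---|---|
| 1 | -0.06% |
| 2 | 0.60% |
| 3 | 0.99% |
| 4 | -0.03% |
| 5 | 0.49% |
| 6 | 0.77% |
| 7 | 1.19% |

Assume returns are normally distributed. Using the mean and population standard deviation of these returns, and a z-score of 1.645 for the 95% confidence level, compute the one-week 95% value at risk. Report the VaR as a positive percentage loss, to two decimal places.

Mean return μ = 3.950 / 7 = 0.5643%
Σ(r − μ)² = (-0.06 − 0.5643)² + (0.6 − 0.5643)² + … = 1.3648
population σ = √(1.3648 / 7) = √0.1950 = 0.4416%
VaR = −(μ − z·σ) = −(0.5643 − 1.645 × 0.4416) = −(-0.1621) = 0.1621%

0.16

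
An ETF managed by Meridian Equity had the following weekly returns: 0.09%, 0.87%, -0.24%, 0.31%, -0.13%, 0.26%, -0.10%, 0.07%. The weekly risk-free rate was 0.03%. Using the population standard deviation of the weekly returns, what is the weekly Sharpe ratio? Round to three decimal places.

r̄ = (0.09 + 0.87 − 0.24 + 0.31 − 0.13 + 0.26 − 0.1 + 0.07) / 8 = 0.1413%
Σ(r − r̄)² = 0.8585; population σ = √(0.8585/8) = 0.3276%
Sharpe = (r̄ − rf) / σ = (0.1413 − 0.03) / 0.3276 = 0.1113 / 0.3276 = 0.3397

0.340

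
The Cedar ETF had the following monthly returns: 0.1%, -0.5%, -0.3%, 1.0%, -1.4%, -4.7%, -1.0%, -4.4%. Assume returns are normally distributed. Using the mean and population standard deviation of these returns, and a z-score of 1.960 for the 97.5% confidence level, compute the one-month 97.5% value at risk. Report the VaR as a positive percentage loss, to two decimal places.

μ = (0.1 − 0.5 − 0.3 + 1 − 1.4 − 4.7 − 1 − 4.4) / 8 = -11.20 / 8 = -1.4000%
Population std dev = √[30.0800 / 8] = 1.9391%
VaR = −(μ − z·σ) = −(-1.4000 − 1.960 × 1.9391) = −(-5.2006) = 5.2006%

5.20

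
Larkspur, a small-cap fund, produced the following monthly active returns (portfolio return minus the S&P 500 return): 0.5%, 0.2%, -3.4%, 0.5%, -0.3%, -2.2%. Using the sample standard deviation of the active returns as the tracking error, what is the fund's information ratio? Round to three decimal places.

Mean return r̄ = -4.70 / 6 = -0.7833%
Σ(r − r̄)² = 13.3483; sample σ = √(13.3483/5) = 1.6339%
IR = r̄ / tracking error = -0.7833 / 1.6339 = -0.4794

-0.479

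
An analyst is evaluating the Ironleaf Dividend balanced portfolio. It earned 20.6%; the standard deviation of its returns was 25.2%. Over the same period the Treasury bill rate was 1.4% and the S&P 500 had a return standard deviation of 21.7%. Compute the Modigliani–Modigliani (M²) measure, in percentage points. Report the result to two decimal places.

Sharpe = (Rp − Rf) / σp = (20.6% − 1.4%) / 25.2% = 0.7619
M² = Rf + Sharpe × σm = 1.4% + 0.7619 × 21.7% = 17.9332%

17.93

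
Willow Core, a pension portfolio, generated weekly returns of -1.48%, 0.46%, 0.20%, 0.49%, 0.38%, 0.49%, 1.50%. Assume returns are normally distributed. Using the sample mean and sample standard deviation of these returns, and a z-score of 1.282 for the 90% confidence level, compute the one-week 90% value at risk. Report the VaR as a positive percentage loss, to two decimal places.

Mean return r̄ = 2.040 / 7 = 0.2914%
Sample σ = √[Σ(r − r̄)² / 6] = √[4.7221 / 6] = √0.7870 = 0.8871%
VaR = −(r̄ − z·σ) = −(0.2914 − 1.282 × 0.8871) = −(-0.8459) = 0.8459%

0.85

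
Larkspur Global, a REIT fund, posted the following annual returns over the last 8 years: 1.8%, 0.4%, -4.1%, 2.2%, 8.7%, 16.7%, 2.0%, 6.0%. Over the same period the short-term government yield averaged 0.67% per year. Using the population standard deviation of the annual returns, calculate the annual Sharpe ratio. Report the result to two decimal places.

0.60

Mean return r̄ = 33.70 / 8 = 4.2125%
Σ(r − r̄)² = (1.8 − 4.2125)² + (0.4 − 4.2125)² + … = 277.6688
σ = √[277.6688 / 8] = 5.8914%
Sharpe = (r̄ − rf) / σ = (4.2125 − 0.67) / 5.8914 = 3.5425 / 5.8914 = 0.6013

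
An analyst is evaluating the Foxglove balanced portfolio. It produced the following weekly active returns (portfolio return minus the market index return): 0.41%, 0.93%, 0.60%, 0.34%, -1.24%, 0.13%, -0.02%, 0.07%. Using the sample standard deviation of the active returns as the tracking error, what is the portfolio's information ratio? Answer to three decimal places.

0.238

r̄ = (0.41 + 0.93 + 0.6 + 0.34 − 1.24 + 0.13 − 0.02 + 0.07) / 8 = 0.1525%
Σ(r − r̄)² = 2.8824; sample σ = √(2.8824/7) = 0.6417%
IR = r̄ / tracking error = 0.1525 / 0.6417 = 0.2376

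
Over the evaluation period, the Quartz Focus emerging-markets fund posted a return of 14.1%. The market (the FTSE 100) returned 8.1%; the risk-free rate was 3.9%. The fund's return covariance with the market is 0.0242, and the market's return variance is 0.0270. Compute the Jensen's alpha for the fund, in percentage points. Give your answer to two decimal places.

6.44

β = Cov / Var = 0.0242 / 0.0270 = 0.8963
E[R] = Rf + β(Rm − Rf) = 3.9% + 0.8963 × (8.1% − 3.9%) = 7.6645%
α = Rp − E[R] = 14.1% − 7.6645% = 6.4355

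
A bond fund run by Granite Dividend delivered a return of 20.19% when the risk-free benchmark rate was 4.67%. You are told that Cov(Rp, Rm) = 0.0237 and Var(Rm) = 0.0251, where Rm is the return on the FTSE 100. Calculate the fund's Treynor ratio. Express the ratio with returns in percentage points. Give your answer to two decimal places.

16.44

β = Cov / Var = 0.0237 / 0.0251 = 0.9442
Treynor = (Rp − Rf) / β = (20.19% − 4.67%) / 0.9442 = 15.52 / 0.9442 = 16.4372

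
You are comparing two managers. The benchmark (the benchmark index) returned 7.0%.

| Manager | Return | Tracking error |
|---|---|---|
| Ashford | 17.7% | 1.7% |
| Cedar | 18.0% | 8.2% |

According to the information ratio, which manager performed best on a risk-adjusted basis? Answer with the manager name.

Ashford: IR = (17.7% − 7.0%) / 1.7% = 6.294
Cedar: IR = (18.0% − 7.0%) / 8.2% = 1.341
Highest: Ashford (6.294).

Ashford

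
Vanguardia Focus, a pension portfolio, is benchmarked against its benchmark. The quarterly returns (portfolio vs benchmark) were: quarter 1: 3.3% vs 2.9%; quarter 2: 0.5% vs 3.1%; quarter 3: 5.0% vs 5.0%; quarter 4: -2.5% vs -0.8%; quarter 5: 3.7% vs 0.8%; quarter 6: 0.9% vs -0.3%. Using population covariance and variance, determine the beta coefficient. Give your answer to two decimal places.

r̄p = 1.8167%,  r̄m = 1.7833%
Cov = Σ(rp − r̄p)(rm − r̄m) / 6 = 3.5619
Var(rm) = Σ(rm − r̄m)² / 6 = 4.2181
β = Cov / Var = 3.5619 / 4.2181 = 0.8444

0.84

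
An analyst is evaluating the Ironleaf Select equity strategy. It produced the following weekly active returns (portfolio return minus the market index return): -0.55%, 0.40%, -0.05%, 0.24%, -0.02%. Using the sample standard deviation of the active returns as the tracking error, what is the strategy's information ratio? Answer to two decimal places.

0.01

Mean return r̄ = 0.020 / 5 = 0.0040%
Sample σ = √[Σ(r − r̄)² / 4] = √[0.5229 / 4] = √0.1307 = 0.3615%
IR = r̄ / tracking error = 0.0040 / 0.3615 = 0.0111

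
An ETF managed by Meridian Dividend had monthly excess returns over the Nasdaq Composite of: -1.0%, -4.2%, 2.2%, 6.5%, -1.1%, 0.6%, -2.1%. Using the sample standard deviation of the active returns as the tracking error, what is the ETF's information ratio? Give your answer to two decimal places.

0.04

Mean return μ = 0.90 / 7 = 0.1286%
Σ(r − μ)² = 71.5943; sample σ = √(71.5943/6) = 3.4543%
IR = μ / tracking error = 0.1286 / 3.4543 = 0.0372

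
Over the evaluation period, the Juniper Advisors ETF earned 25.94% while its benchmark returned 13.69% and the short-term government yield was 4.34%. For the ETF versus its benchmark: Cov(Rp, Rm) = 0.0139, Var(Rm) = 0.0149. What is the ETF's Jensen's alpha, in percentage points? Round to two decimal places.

β = Cov / Var = 0.0139 / 0.0149 = 0.9329
E[R] = Rf + β(Rm − Rf) = 4.34% + 0.9329 × (13.69% − 4.34%) = 13.0626%
α = Rp − E[R] = 25.94% − 13.0626% = 12.8774

12.88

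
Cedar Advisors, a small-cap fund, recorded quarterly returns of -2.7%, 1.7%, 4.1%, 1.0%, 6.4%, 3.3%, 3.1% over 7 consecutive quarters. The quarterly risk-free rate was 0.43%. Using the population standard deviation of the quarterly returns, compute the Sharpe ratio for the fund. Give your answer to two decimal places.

0.75

μ = (-2.7 + 1.7 + 4.1 + 1 + 6.4 + 3.3 + 3.1) / 7 = 16.90 / 7 = 2.4143%
Σ(r − μ)² = (-2.7 − 2.4143)² + (1.7 − 2.4143)² + (4.1 − 2.4143)² + … = 48.6486
σ = √[48.6486 / 7] = 2.6362%
Sharpe = (μ − rf) / σ = (2.4143 − 0.43) / 2.6362 = 1.9843 / 2.6362 = 0.7527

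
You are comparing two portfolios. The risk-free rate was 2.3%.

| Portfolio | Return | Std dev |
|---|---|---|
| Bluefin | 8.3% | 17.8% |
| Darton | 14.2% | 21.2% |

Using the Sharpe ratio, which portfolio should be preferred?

Bluefin: Sharpe ratio = (8.3% − 2.3%) / 17.8% = 0.337
Darton: Sharpe ratio = (14.2% − 2.3%) / 21.2% = 0.561
Highest: Darton (0.561).

Darton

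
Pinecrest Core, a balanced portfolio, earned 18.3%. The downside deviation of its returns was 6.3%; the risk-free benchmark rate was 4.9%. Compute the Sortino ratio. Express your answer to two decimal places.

2.13

Sortino = (Rp − Rf) / σd = (18.3% − 4.9%) / 6.3% = 13.40% / 6.3% = 2.1270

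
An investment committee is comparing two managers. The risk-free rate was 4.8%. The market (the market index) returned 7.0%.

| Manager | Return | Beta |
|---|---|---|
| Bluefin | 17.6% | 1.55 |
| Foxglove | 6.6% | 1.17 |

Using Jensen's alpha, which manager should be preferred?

Bluefin: α = 17.6% − [4.8% + 1.55 × (7.0% − 4.8%)] = 9.390
Foxglove: α = 6.6% − [4.8% + 1.17 × (7.0% − 4.8%)] = -0.774
Highest: Bluefin (9.390).

Bluefin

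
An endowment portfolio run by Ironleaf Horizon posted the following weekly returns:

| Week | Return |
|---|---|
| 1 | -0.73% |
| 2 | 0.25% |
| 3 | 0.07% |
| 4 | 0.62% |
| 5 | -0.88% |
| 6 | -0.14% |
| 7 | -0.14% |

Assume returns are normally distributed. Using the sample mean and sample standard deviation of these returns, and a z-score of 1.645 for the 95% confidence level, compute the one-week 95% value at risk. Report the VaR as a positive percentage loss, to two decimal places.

Mean return r̄ = -0.950 / 7 = -0.1357%
Σ(r − r̄)² = (-0.73 − (-0.1357))² + (0.25 − (-0.1357))² + (0.07 − (-0.1357))² + … = 1.6694
σ = √[1.6694 / 6] = 0.5275%
VaR = −(r̄ − z·σ) = −(-0.1357 − 1.645 × 0.5275) = −(-1.0034) = 1.0034%

1.00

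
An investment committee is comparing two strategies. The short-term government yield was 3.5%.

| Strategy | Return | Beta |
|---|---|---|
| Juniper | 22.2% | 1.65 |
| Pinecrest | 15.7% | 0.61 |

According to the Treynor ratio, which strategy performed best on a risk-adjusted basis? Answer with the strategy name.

Juniper: Treynor = (22.2% − 3.5%) / 1.65 = 11.333
Pinecrest: Treynor = (15.7% − 3.5%) / 0.61 = 20.000
Highest: Pinecrest (20.000).

Pinecrest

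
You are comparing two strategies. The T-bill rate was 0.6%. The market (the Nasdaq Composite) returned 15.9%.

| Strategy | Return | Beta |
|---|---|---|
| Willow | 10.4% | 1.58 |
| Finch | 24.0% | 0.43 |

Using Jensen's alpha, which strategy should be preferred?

Willow: α = 10.4% − [0.6% + 1.58 × (15.9% − 0.6%)] = -14.374
Finch: α = 24.0% − [0.6% + 0.43 × (15.9% − 0.6%)] = 16.821
Highest: Finch (16.821).

Finch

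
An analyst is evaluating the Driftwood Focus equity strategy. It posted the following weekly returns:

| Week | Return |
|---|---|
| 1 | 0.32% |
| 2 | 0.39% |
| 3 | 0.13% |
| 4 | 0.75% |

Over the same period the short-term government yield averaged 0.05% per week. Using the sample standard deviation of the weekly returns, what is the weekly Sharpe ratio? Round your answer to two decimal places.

r̄ = (0.32 + 0.39 + 0.13 + 0.75) / 4 = 1.590 / 4 = 0.3975%
Sample std dev = √[0.2019 / 3] = 0.2594%
Sharpe = (r̄ − rf) / σ = (0.3975 − 0.05) / 0.2594 = 0.3475 / 0.2594 = 1.3396

1.34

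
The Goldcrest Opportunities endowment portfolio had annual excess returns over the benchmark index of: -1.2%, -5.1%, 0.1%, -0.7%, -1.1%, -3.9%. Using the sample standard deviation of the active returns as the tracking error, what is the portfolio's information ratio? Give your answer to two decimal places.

r̄ = (-1.2 − 5.1 + 0.1 − 0.7 − 1.1 − 3.9) / 6 = -1.9833%
Sample std dev = √[20.7683 / 5] = 2.0381%
IR = r̄ / tracking error = -1.9833 / 2.0381 = -0.9731

-0.97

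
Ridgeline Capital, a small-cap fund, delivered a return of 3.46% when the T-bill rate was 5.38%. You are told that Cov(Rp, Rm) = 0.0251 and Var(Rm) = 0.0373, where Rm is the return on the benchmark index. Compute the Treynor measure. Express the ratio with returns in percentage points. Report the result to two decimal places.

-2.85

β = Cov / Var = 0.0251 / 0.0373 = 0.6729
Treynor = (Rp − Rf) / β = (3.46% − 5.38%) / 0.6729 = -1.92 / 0.6729 = -2.8533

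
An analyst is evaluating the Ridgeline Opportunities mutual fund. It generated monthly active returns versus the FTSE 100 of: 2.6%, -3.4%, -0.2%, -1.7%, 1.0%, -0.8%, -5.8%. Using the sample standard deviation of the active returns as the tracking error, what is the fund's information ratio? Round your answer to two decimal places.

-0.43

Mean return r̄ = -8.30 / 7 = -1.1857%
Sample σ = √[Σ(r − r̄)² / 6] = √[46.6886 / 6] = √7.7814 = 2.7895%
IR = r̄ / tracking error = -1.1857 / 2.7895 = -0.4251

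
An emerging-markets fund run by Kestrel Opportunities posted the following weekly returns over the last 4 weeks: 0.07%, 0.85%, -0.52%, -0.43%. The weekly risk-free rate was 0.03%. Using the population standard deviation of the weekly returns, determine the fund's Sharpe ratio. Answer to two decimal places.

-0.07

μ = (0.07 + 0.85 − 0.52 − 0.43) / 4 = -0.0075%
Σ(r − μ)² = 1.1825; population σ = √(1.1825/4) = 0.5437%
Sharpe = (μ − rf) / σ = (-0.0075 − 0.03) / 0.5437 = -0.0375 / 0.5437 = -0.0690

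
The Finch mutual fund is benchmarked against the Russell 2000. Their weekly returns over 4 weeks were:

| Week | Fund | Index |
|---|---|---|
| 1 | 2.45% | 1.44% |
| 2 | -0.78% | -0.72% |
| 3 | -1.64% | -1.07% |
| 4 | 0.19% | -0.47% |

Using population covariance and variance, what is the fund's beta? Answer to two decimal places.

1.53

r̄p = 0.0550%,  r̄m = -0.2050%
Cov = Σ(rp − r̄p)(rm − r̄m) / 4 = 1.4501
Var(rm) = Σ(rm − r̄m)² / 4 = 0.9474
β = Cov / Var = 1.4501 / 0.9474 = 1.5306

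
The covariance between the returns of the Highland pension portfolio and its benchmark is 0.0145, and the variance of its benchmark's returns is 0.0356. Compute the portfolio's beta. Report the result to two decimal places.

0.41

β = Cov(Rp, Rm) / Var(Rm) = 0.0145 / 0.0356 = 0.4073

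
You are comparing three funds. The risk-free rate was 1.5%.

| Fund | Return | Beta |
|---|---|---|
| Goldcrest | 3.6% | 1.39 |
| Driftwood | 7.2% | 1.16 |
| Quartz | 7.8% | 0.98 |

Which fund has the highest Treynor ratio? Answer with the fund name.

Goldcrest: Treynor = (3.6% − 1.5%) / 1.39 = 1.511
Driftwood: Treynor = (7.2% − 1.5%) / 1.16 = 4.914
Quartz: Treynor = (7.8% − 1.5%) / 0.98 = 6.429
Highest: Quartz (6.429).

Quartz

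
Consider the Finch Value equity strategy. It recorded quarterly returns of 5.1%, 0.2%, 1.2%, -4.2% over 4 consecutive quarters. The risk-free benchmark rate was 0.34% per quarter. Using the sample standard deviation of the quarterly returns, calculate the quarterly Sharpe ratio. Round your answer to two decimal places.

0.06

μ = (5.1 + 0.2 + 1.2 − 4.2) / 4 = 0.5750%
Σ(r − μ)² = 43.8075; sample σ = √(43.8075/3) = 3.8213%
Sharpe = (μ − rf) / σ = (0.5750 − 0.34) / 3.8213 = 0.2350 / 3.8213 = 0.0615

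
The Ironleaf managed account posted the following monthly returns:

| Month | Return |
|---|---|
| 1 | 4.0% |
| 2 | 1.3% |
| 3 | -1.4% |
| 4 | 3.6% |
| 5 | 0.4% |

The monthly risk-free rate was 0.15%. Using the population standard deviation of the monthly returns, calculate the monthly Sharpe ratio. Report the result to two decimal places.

r̄ = (4 + 1.3 − 1.4 + 3.6 + 0.4) / 5 = 1.5800%
Σ(r − r̄)² = (4 − 1.5800)² + (1.3 − 1.5800)² + … = 20.2880
σ = √[20.2880 / 5] = 2.0143%
Sharpe = (r̄ − rf) / σ = (1.5800 − 0.15) / 2.0143 = 1.4300 / 2.0143 = 0.7099

0.71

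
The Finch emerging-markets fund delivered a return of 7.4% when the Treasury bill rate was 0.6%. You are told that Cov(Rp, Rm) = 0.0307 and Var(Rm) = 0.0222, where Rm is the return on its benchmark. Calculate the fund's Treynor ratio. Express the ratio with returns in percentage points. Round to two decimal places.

β = Cov / Var = 0.0307 / 0.0222 = 1.3829
Treynor = (Rp − Rf) / β = (7.4% − 0.6%) / 1.3829 = 6.80 / 1.3829 = 4.9172

4.92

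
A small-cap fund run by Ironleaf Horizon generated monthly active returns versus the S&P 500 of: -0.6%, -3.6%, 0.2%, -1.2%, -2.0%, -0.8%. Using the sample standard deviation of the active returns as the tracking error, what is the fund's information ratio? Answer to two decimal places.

r̄ = (-0.6 − 3.6 + 0.2 − 1.2 − 2 − 0.8) / 6 = -1.3333%
Σ(r − r̄)² = 8.7733; sample σ = √(8.7733/5) = 1.3246%
IR = r̄ / tracking error = -1.3333 / 1.3246 = -1.0066

-1.01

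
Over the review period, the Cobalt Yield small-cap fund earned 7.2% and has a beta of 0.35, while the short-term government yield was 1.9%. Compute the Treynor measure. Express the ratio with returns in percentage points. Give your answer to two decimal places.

Treynor = (Rp − Rf) / β = (7.2% − 1.9%) / 0.35 = 5.30 / 0.35 = 15.1429

15.14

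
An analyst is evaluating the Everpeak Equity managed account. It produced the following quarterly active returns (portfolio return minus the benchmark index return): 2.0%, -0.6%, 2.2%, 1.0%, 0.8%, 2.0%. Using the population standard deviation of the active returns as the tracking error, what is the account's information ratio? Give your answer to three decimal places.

Mean return μ = 7.40 / 6 = 1.2333%
Σ(r − μ)² = (2 − 1.2333)² + (-0.6 − 1.2333)² + … = 5.7133
σ = √[5.7133 / 6] = 0.9758%
IR = μ / tracking error = 1.2333 / 0.9758 = 1.2639

1.264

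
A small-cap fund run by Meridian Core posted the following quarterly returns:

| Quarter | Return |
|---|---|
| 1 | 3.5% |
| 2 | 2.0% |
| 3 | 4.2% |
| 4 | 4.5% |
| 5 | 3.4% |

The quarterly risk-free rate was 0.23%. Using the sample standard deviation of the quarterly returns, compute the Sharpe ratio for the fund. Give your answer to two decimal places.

Mean return r̄ = 17.60 / 5 = 3.5200%
Σ(r − r̄)² = (3.5 − 3.5200)² + (2 − 3.5200)² + … = 3.7480
σ = √[3.7480 / 4] = 0.9680%
Sharpe = (r̄ − rf) / σ = (3.5200 − 0.23) / 0.9680 = 3.2900 / 0.9680 = 3.3988

3.40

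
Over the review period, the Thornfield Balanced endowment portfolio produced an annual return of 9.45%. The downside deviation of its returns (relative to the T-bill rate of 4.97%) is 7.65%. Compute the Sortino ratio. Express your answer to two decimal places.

Sortino = (Rp − Rf) / σd = (9.45% − 4.97%) / 7.65% = 4.48% / 7.65% = 0.5856

0.59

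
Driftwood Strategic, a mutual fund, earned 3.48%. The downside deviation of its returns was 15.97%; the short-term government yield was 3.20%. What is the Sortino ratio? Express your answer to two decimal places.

Sortino = (Rp − Rf) / σd = (3.48% − 3.20%) / 15.97% = 0.28% / 15.97% = 0.0175

0.02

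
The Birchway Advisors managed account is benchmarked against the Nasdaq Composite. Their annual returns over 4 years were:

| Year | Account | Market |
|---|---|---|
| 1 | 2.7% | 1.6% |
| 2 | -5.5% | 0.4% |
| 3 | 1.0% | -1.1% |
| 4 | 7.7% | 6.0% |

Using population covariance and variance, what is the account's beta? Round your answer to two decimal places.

r̄p = 1.4750%,  r̄m = 1.7250%
Cov = Σ(rp − r̄p)(rm − r̄m) / 4 = 9.2606
Var(rm) = Σ(rm − r̄m)² / 4 = 7.0069
β = Cov / Var = 9.2606 / 7.0069 = 1.3216

1.32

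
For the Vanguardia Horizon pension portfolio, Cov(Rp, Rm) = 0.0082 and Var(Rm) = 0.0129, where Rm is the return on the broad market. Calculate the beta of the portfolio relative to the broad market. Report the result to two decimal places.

0.64

β = Cov(Rp, Rm) / Var(Rm) = 0.0082 / 0.0129 = 0.6357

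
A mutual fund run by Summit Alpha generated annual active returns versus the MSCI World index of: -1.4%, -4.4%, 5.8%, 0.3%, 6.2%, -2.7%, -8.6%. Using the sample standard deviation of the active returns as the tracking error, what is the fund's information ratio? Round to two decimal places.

μ = (-1.4 − 4.4 + 5.8 + 0.3 + 6.2 − 2.7 − 8.6) / 7 = -4.80 / 7 = -0.6857%
Sample σ = √[Σ(r − μ)² / 6] = √[171.4486 / 6] = √28.5748 = 5.3455%
IR = μ / tracking error = -0.6857 / 5.3455 = -0.1283

-0.13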